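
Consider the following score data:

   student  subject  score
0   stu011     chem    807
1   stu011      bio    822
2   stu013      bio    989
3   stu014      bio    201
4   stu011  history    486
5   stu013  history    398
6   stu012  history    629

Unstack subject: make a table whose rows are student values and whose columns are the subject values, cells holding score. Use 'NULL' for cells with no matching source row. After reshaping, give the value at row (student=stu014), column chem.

No long-format row has student=stu014 and subject=chem, so the cell is NULL.

NULL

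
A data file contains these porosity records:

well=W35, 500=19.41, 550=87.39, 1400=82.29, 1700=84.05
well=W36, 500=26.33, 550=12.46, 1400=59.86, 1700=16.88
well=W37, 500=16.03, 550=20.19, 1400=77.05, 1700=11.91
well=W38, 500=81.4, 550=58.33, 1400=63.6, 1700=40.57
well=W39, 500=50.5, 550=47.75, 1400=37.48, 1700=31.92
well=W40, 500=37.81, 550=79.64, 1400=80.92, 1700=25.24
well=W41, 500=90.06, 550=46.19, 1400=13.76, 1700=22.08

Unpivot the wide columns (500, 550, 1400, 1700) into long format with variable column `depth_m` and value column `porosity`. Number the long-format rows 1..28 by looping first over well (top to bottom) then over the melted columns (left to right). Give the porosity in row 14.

28 rows total (7 × 4). Row 14: index ⌊(14-1)/4⌋ = 3 into well → W38; (14-1) mod 4 = 1 into the melted columns → 550.
So row 14 is (W38, 550, 58.33); porosity = 58.33.

58.33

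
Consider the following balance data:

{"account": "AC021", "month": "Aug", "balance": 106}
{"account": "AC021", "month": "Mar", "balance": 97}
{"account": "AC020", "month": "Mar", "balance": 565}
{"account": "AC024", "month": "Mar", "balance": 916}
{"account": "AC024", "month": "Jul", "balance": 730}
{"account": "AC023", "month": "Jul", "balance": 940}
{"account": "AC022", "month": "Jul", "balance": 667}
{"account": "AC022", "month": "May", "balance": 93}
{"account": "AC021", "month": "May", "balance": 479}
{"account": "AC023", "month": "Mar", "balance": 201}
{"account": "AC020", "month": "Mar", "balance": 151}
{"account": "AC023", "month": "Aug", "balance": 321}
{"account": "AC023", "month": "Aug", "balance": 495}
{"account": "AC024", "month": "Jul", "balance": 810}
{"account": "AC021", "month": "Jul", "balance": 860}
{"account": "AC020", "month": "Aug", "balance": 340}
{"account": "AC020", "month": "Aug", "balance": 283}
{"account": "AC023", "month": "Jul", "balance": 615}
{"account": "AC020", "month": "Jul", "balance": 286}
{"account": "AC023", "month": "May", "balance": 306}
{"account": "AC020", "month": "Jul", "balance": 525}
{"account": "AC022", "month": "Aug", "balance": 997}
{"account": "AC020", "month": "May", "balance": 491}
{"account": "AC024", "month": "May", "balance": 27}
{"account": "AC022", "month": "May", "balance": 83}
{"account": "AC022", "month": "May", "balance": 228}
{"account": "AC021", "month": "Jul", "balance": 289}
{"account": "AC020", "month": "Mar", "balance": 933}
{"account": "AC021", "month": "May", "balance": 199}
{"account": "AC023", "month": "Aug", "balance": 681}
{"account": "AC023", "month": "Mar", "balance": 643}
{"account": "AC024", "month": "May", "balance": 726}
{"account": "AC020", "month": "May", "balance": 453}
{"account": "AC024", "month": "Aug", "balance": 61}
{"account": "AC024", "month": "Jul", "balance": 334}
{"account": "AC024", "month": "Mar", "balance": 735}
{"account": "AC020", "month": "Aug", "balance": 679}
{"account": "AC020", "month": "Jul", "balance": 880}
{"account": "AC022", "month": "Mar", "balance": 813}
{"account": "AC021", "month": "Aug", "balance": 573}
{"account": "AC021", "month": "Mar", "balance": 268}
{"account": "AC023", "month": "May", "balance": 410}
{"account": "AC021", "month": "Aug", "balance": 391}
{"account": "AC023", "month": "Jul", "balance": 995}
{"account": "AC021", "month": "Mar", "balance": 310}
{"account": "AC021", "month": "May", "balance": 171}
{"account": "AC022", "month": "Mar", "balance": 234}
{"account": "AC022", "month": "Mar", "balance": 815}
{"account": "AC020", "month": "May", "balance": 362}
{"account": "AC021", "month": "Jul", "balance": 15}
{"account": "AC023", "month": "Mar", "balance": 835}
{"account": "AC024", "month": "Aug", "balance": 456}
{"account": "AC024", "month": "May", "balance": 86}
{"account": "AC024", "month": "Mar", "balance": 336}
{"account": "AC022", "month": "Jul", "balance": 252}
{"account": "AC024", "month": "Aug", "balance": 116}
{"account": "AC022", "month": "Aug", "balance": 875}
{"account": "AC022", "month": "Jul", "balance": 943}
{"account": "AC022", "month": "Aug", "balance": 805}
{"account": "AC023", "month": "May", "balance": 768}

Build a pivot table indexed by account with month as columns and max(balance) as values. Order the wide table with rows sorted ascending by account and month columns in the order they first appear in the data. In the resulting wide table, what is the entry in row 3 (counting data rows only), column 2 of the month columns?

With rows sorted ascending by account, row 3 is account=AC022. month columns in first-appearance order: Aug, Mar, Jul, May; column 2 is Mar.
Long rows with account=AC022, month=Mar: max(813, 234, 815) = 815.

815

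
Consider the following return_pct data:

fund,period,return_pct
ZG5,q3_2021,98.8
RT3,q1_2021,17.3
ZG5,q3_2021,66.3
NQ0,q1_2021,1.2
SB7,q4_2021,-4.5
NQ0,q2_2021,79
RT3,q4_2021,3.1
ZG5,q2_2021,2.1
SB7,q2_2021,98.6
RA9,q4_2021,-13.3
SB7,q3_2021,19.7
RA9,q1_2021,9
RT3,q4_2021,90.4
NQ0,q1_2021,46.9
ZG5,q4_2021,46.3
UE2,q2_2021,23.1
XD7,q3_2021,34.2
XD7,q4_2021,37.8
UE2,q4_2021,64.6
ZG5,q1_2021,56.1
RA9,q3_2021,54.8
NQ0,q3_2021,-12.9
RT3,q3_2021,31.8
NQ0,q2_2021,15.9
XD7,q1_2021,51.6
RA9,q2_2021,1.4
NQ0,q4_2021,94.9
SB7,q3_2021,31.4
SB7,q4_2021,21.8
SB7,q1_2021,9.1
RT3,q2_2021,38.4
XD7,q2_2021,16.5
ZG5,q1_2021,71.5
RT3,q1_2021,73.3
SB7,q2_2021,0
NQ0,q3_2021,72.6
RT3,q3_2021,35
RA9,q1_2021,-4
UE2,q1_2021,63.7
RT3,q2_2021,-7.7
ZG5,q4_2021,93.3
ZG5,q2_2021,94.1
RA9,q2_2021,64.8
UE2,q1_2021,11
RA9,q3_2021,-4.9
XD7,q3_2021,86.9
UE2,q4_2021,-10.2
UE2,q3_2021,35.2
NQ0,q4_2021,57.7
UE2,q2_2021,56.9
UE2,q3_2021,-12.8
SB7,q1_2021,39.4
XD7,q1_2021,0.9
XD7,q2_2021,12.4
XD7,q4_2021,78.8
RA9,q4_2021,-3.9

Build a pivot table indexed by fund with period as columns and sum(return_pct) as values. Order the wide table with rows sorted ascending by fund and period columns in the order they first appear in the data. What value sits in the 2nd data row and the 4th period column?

With rows sorted ascending by fund, row 2 is fund=RA9. period columns in first-appearance order: q3_2021, q1_2021, q4_2021, q2_2021; column 4 is q2_2021.
Long rows with fund=RA9, period=q2_2021: 1.4 + 64.8 = 66.2.

66.2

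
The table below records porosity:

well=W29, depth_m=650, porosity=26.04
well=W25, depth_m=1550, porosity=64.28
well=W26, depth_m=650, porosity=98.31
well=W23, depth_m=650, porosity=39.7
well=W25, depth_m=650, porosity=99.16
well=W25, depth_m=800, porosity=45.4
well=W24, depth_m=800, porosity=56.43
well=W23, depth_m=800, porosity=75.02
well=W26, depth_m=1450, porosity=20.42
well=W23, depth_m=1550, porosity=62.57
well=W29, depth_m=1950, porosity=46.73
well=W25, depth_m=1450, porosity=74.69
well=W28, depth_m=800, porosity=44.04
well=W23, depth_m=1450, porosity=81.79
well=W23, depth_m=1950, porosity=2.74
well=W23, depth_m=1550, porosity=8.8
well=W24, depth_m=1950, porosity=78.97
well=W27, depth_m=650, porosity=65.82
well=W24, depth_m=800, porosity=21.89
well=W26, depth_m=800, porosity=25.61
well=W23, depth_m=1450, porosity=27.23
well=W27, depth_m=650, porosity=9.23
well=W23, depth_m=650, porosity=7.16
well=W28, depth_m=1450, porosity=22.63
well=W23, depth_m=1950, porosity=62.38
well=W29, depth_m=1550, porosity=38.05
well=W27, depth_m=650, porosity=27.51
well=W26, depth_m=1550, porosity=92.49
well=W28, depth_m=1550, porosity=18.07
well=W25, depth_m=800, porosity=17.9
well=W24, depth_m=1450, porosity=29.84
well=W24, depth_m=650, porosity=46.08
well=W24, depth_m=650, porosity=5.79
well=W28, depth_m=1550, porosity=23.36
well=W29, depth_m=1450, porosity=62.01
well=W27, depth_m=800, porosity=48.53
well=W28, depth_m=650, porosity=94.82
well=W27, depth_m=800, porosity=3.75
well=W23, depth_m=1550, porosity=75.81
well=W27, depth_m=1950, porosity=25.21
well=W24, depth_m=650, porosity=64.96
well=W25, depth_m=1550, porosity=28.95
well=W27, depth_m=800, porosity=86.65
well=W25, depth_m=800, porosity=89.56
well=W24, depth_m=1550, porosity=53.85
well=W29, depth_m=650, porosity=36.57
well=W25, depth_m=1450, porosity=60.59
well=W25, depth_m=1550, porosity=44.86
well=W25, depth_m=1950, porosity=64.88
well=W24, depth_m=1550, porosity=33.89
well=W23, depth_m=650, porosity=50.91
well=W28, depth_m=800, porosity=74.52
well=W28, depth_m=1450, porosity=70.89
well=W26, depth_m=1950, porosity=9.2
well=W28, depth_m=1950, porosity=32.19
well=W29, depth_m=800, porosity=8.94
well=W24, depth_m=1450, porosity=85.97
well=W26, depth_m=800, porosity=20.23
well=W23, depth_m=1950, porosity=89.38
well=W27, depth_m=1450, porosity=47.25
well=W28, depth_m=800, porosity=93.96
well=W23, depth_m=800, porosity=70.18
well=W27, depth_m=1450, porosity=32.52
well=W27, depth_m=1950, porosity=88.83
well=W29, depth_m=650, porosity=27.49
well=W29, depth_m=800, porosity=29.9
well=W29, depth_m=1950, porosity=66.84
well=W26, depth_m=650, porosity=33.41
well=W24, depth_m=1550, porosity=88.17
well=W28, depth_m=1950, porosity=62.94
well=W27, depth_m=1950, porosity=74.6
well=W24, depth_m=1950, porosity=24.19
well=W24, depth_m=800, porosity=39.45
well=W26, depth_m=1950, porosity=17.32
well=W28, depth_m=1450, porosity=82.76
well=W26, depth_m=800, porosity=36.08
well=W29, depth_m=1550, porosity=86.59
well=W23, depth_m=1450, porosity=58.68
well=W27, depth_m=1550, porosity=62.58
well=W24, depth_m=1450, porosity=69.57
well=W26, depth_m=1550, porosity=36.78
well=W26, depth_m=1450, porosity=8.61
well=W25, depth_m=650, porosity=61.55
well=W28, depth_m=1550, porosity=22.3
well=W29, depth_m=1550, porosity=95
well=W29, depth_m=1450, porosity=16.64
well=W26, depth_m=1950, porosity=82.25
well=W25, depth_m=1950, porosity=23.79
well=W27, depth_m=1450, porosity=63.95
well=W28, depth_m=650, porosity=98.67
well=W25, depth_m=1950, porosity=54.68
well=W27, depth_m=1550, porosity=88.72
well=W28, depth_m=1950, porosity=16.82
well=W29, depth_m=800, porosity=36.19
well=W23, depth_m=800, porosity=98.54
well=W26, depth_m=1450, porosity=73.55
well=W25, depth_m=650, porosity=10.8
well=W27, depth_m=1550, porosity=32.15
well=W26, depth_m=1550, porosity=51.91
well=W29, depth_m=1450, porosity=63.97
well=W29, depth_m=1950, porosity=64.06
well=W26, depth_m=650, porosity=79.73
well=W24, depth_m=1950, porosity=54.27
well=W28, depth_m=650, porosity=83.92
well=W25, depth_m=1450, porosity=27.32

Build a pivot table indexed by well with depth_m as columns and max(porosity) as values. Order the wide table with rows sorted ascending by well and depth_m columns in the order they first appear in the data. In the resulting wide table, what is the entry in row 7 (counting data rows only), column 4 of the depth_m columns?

63.97

With rows sorted ascending by well, row 7 is well=W29. depth_m columns in first-appearance order: 650, 1550, 800, 1450, 1950; column 4 is 1450.
Long rows with well=W29, depth_m=1450: max(62.01, 16.64, 63.97) = 63.97.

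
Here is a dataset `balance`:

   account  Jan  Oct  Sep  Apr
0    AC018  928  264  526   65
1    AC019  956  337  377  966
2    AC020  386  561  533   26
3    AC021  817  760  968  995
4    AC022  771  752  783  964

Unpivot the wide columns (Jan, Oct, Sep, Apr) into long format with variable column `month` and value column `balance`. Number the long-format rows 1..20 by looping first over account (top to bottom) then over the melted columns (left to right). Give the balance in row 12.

26

20 rows total (5 × 4). Row 12: index ⌊(12-1)/4⌋ = 2 into account → AC020; (12-1) mod 4 = 3 into the melted columns → Apr.
So row 12 is (AC020, Apr, 26); balance = 26.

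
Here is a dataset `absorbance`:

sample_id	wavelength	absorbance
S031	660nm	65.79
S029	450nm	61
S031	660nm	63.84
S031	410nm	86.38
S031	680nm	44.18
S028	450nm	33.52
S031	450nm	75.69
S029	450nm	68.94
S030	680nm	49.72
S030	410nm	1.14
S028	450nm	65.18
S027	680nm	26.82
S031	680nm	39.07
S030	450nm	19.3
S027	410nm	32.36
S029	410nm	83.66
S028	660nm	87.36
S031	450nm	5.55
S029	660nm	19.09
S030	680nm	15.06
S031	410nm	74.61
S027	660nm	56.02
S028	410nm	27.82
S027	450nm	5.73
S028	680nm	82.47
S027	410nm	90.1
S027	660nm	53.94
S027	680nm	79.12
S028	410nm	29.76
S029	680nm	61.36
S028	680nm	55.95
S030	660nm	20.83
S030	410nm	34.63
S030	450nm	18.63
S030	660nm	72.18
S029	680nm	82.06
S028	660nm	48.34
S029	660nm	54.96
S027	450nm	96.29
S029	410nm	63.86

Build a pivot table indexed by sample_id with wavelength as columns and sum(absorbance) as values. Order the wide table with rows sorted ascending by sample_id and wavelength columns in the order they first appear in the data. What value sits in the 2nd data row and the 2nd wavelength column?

With rows sorted ascending by sample_id, row 2 is sample_id=S028. wavelength columns in first-appearance order: 660nm, 450nm, 410nm, 680nm; column 2 is 450nm.
Long rows with sample_id=S028, wavelength=450nm: 33.52 + 65.18 = 98.70.

98.70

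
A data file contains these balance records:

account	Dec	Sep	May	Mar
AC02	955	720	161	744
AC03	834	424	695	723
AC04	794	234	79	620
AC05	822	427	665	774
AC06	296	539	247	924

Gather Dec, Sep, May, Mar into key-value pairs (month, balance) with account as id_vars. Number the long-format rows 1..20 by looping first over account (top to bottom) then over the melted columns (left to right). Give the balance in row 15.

665

20 rows total (5 × 4). Row 15: index ⌊(15-1)/4⌋ = 3 into account → AC05; (15-1) mod 4 = 2 into the melted columns → May.
So row 15 is (AC05, May, 665); balance = 665.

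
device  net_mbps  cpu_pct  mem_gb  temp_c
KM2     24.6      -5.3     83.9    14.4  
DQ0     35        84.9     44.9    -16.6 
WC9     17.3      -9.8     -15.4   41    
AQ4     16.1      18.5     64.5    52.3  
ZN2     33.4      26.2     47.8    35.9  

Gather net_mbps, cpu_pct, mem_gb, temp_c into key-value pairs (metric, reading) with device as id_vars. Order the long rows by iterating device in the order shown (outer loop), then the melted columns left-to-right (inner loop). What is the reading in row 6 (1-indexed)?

84.9

20 rows total (5 × 4). Row 6: index ⌊(6-1)/4⌋ = 1 into device → DQ0; (6-1) mod 4 = 1 into the melted columns → cpu_pct.
So row 6 is (DQ0, cpu_pct, 84.9); reading = 84.9.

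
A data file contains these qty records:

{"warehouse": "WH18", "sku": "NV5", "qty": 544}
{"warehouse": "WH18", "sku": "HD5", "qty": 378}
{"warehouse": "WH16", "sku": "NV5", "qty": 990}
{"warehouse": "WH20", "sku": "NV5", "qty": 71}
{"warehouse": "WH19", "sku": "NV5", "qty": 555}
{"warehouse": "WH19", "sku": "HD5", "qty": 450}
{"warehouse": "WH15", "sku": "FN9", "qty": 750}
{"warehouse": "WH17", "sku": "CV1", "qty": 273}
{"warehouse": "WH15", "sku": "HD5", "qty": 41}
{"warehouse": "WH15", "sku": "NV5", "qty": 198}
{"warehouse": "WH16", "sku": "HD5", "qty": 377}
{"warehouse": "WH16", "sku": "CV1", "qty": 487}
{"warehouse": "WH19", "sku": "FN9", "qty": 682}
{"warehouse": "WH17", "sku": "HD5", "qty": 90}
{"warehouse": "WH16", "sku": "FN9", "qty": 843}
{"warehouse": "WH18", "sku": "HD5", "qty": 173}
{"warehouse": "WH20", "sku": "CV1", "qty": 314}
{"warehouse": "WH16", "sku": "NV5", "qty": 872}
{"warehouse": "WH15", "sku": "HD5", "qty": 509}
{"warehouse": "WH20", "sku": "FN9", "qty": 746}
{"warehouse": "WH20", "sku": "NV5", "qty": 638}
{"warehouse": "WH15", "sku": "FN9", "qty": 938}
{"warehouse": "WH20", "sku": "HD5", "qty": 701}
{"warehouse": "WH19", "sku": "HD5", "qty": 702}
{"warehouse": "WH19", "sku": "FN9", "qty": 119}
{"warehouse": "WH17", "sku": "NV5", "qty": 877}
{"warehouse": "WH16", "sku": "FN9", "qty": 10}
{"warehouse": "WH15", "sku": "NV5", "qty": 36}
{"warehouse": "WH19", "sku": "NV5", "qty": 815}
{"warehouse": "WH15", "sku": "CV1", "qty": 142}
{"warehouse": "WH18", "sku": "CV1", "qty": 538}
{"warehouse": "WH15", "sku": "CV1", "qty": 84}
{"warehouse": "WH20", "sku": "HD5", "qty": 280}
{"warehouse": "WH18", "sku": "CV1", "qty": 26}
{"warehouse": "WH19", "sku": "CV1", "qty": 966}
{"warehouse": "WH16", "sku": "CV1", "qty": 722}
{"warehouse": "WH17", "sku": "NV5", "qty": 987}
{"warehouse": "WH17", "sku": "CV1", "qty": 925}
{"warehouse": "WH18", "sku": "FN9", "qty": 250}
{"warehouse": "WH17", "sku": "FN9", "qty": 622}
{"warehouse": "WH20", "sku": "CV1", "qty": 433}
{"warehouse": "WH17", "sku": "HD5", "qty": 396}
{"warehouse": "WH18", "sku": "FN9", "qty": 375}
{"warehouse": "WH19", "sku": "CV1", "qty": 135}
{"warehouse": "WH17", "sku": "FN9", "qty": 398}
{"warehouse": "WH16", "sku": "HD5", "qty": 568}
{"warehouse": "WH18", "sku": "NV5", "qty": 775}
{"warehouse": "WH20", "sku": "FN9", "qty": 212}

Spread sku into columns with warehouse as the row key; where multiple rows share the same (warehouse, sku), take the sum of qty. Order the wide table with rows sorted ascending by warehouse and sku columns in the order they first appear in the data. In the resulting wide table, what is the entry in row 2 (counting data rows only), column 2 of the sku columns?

With rows sorted ascending by warehouse, row 2 is warehouse=WH16. sku columns in first-appearance order: NV5, HD5, FN9, CV1; column 2 is HD5.
Long rows with warehouse=WH16, sku=HD5: 377 + 568 = 945.

945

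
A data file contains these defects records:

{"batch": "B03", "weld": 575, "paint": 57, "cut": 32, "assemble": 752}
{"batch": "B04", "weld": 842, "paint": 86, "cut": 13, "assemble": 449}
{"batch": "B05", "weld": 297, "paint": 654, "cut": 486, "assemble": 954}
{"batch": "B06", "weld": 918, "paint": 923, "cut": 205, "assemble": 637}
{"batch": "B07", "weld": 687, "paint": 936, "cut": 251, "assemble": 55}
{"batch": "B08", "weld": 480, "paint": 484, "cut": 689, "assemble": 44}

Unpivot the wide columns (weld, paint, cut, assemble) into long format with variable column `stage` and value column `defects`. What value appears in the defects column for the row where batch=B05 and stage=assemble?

Unpivoting turns each (batch, wide-column) pair into one long row.
The wide cell at row B05, column assemble holds 954, so the long row (B05, assemble) has defects=954.

954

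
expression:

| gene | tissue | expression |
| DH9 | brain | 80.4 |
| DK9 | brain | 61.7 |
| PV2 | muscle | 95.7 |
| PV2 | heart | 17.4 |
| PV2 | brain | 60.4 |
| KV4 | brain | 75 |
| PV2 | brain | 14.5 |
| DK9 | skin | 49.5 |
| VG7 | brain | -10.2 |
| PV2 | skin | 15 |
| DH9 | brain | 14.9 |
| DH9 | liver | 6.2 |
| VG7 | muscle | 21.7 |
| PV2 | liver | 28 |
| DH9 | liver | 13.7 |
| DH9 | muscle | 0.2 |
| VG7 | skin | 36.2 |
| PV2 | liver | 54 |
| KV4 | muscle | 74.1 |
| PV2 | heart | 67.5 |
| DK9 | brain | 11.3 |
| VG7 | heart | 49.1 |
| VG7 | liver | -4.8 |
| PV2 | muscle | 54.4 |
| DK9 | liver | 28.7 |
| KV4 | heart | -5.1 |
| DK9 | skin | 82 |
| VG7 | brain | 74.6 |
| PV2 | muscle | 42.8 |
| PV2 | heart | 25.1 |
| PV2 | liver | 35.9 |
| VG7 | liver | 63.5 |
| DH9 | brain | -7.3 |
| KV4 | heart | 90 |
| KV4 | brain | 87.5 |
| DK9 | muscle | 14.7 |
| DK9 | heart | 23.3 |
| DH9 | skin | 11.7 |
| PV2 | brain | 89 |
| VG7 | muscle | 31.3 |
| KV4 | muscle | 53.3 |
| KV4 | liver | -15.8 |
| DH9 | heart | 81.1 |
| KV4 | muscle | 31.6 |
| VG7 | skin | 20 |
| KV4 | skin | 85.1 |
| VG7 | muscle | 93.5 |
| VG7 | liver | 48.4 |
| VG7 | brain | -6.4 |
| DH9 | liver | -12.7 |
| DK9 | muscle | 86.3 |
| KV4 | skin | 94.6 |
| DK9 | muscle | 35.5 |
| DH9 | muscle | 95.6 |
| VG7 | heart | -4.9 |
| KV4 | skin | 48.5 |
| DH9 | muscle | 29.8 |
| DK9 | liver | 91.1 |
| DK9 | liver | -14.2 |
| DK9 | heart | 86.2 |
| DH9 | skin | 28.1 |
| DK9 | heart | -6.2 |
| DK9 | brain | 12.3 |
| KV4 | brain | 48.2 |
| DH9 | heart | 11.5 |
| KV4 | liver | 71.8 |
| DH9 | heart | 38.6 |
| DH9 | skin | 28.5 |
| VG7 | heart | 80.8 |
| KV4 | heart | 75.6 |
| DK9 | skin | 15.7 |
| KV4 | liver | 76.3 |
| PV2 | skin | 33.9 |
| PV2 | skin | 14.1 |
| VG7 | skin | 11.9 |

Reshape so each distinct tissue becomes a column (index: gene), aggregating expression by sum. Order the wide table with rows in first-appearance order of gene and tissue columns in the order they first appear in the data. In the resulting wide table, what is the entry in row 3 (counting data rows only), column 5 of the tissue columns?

117.9

With rows in first-appearance order of gene, row 3 is gene=PV2. tissue columns in first-appearance order: brain, muscle, heart, skin, liver; column 5 is liver.
Long rows with gene=PV2, tissue=liver: 28 + 54 + 35.9 = 117.9.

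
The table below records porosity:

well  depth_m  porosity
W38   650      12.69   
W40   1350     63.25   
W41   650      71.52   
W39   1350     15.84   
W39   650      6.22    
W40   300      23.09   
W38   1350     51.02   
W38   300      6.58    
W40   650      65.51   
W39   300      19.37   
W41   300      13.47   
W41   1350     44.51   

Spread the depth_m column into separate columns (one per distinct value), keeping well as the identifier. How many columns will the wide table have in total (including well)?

1 column for well plus 3 distinct depth_m values → 4 columns.

4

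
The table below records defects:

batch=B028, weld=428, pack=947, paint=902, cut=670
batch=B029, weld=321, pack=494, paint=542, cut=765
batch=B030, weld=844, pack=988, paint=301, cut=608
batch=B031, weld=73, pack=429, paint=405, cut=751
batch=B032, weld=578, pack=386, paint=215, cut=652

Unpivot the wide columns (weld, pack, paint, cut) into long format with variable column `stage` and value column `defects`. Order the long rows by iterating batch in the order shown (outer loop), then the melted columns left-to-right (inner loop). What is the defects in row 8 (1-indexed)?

765

20 rows total (5 × 4). Row 8: index ⌊(8-1)/4⌋ = 1 into batch → B029; (8-1) mod 4 = 3 into the melted columns → cut.
So row 8 is (B029, cut, 765); defects = 765.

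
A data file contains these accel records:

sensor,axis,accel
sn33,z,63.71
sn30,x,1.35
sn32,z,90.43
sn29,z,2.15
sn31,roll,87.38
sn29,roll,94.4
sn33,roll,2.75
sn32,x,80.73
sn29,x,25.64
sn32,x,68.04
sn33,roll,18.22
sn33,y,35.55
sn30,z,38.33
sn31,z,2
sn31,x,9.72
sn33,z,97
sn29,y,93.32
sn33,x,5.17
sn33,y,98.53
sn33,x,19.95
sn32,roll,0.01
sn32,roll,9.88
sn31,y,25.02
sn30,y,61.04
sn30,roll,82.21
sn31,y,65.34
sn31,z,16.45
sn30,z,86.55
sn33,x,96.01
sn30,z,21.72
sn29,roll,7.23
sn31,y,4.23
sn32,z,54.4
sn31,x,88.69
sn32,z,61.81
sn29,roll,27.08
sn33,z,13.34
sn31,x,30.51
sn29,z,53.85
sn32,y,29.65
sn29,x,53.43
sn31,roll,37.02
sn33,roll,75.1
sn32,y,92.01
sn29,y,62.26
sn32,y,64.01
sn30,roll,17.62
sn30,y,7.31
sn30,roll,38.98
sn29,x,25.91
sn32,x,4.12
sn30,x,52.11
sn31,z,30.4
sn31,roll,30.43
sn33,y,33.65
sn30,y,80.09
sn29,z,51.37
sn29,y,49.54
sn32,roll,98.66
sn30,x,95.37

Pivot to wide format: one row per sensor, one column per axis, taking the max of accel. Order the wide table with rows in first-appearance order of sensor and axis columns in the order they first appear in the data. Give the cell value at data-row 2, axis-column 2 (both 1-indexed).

95.37

With rows in first-appearance order of sensor, row 2 is sensor=sn30. axis columns in first-appearance order: z, x, roll, y; column 2 is x.
Long rows with sensor=sn30, axis=x: max(1.35, 52.11, 95.37) = 95.37.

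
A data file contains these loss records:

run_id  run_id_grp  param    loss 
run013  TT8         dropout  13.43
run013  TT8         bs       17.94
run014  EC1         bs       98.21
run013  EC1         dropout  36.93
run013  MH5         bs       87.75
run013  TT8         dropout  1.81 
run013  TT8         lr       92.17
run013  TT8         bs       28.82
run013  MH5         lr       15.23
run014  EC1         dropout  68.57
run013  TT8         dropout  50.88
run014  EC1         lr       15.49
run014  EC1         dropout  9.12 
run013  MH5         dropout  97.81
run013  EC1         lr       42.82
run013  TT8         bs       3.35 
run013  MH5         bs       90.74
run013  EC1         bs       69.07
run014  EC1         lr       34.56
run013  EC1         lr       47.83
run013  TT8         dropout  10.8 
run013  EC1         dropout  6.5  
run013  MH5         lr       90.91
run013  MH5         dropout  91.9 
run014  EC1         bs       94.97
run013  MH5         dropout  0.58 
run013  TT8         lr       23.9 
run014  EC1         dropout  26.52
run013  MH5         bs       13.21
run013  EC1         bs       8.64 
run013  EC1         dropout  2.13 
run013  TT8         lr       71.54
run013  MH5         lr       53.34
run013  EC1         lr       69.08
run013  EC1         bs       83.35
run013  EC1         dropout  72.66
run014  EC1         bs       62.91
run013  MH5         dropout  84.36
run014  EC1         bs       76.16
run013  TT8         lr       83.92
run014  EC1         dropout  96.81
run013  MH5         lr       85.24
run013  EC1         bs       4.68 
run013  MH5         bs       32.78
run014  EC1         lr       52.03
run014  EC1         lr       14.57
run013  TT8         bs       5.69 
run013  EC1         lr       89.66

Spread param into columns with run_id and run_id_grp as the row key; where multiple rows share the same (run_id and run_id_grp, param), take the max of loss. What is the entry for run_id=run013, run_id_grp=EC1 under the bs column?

Rows with run_id=run013, run_id_grp=EC1 and param=bs: loss values are 69.07, 8.64, 83.35, 4.68.
max(69.07, 8.64, 83.35, 4.68) = 83.35.

83.35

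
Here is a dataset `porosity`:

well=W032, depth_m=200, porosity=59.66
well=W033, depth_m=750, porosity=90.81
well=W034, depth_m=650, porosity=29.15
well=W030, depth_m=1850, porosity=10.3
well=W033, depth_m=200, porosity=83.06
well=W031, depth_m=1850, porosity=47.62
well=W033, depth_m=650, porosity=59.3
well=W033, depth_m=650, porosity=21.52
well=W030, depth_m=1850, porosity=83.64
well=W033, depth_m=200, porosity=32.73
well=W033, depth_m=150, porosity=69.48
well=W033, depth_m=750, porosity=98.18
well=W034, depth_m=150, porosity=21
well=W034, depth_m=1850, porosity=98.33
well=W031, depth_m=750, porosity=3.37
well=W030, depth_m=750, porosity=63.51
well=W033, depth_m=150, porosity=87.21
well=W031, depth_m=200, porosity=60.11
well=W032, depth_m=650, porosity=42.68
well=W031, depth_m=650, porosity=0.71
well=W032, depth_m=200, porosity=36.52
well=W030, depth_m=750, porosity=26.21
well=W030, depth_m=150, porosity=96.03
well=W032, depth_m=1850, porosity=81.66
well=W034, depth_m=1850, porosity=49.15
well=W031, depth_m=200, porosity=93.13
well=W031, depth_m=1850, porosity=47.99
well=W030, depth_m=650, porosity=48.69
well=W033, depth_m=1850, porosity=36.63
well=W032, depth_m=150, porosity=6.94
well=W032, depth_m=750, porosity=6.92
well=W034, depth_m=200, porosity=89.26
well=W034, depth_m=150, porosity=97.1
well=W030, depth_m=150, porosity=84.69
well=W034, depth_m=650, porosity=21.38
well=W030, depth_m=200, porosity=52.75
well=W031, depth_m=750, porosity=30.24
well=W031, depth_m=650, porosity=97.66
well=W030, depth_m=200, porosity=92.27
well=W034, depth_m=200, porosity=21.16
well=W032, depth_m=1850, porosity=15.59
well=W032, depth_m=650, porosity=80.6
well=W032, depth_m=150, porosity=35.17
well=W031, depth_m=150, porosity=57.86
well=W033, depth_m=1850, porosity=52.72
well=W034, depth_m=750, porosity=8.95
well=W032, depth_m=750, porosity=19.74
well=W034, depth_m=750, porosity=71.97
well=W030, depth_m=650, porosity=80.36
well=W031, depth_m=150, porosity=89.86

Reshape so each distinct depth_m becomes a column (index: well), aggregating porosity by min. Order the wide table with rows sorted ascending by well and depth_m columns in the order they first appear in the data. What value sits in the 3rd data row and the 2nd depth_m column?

6.92

With rows sorted ascending by well, row 3 is well=W032. depth_m columns in first-appearance order: 200, 750, 650, 1850, 150; column 2 is 750.
Long rows with well=W032, depth_m=750: min(6.92, 19.74) = 6.92.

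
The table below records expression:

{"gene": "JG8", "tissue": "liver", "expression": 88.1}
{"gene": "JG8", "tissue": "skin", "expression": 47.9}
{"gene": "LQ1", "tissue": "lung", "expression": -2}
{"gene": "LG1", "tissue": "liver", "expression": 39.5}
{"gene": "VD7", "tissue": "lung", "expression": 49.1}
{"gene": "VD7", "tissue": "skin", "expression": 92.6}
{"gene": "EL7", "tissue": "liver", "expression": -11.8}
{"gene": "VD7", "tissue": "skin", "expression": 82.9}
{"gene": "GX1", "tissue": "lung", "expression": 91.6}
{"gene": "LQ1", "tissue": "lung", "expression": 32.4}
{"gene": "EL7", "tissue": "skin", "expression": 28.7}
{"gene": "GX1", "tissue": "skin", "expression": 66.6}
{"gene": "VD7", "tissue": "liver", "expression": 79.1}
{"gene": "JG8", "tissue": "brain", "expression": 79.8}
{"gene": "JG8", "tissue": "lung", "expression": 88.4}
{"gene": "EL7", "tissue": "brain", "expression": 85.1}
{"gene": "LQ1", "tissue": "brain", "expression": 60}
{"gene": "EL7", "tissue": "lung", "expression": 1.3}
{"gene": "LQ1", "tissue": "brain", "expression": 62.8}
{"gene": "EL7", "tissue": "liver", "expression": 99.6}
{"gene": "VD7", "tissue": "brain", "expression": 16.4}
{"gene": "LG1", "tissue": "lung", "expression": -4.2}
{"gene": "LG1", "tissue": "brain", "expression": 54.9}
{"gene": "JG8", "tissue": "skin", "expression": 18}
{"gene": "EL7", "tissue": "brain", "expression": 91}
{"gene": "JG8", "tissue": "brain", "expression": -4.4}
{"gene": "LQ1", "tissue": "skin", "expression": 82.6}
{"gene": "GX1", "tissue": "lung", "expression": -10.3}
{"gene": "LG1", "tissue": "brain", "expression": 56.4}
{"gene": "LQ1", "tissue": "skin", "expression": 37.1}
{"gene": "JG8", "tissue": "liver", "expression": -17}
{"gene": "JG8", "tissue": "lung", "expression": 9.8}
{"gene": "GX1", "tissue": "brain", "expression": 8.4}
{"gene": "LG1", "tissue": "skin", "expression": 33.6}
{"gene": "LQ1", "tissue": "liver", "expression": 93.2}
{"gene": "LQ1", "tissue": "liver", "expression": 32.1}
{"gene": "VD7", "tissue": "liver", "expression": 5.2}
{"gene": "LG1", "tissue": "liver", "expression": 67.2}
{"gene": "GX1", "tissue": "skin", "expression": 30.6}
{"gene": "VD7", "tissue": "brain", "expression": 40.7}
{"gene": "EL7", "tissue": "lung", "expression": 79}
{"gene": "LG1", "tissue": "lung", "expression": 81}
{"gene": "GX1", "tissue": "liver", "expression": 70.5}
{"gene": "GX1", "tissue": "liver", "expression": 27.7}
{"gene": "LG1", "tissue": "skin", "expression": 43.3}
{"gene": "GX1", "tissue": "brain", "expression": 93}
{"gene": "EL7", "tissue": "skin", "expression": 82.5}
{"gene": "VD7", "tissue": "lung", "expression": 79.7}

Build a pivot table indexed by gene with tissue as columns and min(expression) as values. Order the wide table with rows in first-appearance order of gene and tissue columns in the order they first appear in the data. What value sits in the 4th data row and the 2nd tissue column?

With rows in first-appearance order of gene, row 4 is gene=VD7. tissue columns in first-appearance order: liver, skin, lung, brain; column 2 is skin.
Long rows with gene=VD7, tissue=skin: min(92.6, 82.9) = 82.9.

82.9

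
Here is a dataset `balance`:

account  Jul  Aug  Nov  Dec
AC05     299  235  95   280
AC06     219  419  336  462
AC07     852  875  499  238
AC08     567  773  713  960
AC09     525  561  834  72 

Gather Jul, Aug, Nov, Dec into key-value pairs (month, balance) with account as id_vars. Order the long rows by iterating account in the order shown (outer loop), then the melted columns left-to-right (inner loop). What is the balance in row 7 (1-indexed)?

20 rows total (5 × 4). Row 7: index ⌊(7-1)/4⌋ = 1 into account → AC06; (7-1) mod 4 = 2 into the melted columns → Nov.
So row 7 is (AC06, Nov, 336); balance = 336.

336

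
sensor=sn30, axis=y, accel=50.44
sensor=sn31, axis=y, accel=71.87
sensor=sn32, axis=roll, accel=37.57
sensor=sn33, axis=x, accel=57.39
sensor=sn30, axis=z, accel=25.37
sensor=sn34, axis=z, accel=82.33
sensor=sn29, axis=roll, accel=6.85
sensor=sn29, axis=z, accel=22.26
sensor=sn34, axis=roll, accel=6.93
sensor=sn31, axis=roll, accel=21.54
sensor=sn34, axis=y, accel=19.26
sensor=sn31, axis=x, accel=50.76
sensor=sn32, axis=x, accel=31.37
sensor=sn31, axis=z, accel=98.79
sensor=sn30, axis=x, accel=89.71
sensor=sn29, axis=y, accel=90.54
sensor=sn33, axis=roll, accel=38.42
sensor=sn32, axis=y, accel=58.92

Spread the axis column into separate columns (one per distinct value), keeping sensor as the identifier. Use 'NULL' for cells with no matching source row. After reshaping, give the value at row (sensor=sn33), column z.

No long-format row has sensor=sn33 and axis=z, so the cell is NULL.

NULL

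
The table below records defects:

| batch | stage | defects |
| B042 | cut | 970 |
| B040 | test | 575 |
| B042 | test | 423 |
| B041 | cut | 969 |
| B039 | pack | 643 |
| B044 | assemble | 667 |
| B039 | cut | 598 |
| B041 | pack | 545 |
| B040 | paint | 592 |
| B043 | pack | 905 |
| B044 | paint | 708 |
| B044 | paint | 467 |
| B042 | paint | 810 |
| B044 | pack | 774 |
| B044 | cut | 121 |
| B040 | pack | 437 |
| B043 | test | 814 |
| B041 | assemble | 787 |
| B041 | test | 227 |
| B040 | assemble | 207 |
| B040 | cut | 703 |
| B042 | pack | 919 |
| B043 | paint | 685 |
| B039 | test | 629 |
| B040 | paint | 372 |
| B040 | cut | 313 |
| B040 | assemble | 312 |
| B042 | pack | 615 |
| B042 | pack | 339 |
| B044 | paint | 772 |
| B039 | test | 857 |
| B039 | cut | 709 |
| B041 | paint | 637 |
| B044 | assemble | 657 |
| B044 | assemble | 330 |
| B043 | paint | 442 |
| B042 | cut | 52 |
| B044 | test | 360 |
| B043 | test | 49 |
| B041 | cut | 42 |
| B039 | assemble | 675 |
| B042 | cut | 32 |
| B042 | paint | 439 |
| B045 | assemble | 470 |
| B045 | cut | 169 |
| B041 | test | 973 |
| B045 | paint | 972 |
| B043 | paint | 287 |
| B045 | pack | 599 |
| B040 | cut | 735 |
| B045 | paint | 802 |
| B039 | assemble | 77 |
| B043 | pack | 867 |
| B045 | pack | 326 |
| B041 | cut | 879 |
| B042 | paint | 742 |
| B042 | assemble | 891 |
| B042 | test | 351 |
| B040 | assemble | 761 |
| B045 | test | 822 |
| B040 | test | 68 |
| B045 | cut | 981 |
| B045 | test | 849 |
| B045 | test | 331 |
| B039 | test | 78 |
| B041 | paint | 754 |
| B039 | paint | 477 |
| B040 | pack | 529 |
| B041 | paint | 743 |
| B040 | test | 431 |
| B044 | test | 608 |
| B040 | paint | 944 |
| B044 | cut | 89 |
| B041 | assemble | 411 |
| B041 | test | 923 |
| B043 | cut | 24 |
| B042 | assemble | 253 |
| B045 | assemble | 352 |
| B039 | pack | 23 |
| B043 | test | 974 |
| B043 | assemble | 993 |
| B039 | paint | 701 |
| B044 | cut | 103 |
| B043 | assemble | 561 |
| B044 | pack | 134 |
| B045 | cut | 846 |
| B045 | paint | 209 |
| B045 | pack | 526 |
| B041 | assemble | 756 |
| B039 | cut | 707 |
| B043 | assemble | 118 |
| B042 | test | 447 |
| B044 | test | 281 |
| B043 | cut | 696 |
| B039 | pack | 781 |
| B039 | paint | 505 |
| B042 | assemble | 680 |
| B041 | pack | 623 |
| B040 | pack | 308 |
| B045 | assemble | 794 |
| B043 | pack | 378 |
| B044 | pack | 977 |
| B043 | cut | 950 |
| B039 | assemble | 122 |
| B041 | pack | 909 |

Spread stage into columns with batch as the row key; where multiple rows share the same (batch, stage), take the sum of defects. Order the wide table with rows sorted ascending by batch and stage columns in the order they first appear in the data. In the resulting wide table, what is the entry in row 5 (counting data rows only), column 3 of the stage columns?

With rows sorted ascending by batch, row 5 is batch=B043. stage columns in first-appearance order: cut, test, pack, assemble, paint; column 3 is pack.
Long rows with batch=B043, stage=pack: 905 + 867 + 378 = 2150.

2150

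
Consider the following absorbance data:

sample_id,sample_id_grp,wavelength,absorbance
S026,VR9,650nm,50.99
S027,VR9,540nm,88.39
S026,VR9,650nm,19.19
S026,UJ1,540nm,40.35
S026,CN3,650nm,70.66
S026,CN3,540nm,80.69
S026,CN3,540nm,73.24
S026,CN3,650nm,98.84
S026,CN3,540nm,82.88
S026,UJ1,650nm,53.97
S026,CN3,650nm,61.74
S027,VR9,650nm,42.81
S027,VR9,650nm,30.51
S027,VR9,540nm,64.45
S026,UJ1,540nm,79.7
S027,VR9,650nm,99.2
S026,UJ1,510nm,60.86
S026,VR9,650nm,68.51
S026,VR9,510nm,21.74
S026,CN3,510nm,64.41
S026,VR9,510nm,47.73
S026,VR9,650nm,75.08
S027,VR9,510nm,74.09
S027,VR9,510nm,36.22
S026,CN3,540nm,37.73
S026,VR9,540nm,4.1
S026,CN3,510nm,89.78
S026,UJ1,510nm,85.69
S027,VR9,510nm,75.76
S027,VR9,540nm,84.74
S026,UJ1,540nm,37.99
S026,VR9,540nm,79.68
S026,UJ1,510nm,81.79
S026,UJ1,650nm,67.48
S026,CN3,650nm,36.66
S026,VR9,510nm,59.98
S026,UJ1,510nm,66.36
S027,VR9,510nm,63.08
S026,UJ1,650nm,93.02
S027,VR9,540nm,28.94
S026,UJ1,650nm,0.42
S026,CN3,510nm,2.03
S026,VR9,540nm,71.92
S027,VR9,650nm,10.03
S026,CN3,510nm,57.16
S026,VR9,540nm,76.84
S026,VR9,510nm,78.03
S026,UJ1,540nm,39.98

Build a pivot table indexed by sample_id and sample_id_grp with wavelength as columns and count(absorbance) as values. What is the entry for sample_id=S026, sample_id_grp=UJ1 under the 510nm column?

4

Rows with sample_id=S026, sample_id_grp=UJ1 and wavelength=510nm: absorbance values are 60.86, 85.69, 81.79, 66.36.
4 rows match — count = 4.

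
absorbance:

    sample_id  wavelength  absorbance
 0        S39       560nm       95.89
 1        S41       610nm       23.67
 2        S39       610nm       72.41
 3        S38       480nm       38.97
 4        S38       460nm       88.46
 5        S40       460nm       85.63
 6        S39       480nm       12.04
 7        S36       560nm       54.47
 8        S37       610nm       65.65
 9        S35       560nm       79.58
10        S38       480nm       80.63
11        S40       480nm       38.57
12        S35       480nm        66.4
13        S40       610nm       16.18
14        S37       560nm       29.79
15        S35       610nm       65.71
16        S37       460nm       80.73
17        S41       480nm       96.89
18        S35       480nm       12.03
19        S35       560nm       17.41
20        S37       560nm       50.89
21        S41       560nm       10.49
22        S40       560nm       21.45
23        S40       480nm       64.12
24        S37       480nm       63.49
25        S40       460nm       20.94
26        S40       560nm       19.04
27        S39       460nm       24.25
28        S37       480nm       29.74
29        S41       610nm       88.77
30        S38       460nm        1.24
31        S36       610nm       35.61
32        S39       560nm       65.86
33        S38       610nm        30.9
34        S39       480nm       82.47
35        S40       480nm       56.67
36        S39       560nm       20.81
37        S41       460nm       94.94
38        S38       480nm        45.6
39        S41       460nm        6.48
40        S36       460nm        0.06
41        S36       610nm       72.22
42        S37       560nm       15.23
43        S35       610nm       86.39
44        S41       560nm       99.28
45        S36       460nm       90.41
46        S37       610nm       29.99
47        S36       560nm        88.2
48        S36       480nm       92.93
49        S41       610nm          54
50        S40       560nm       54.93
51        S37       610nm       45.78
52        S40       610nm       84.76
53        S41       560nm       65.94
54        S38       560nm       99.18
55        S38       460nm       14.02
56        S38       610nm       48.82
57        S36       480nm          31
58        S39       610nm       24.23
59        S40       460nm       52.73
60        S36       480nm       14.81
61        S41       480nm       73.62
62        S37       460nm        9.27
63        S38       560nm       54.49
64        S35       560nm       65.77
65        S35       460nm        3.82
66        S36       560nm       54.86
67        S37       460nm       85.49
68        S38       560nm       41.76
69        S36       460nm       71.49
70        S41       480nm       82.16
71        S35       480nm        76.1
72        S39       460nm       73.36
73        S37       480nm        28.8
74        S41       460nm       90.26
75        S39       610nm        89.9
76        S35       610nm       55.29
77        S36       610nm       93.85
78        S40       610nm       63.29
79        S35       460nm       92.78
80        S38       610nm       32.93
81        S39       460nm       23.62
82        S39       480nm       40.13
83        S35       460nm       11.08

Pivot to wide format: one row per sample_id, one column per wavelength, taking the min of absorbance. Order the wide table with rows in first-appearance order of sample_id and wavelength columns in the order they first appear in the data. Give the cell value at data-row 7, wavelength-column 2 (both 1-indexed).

55.29

With rows in first-appearance order of sample_id, row 7 is sample_id=S35. wavelength columns in first-appearance order: 560nm, 610nm, 480nm, 460nm; column 2 is 610nm.
Long rows with sample_id=S35, wavelength=610nm: min(65.71, 86.39, 55.29) = 55.29.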